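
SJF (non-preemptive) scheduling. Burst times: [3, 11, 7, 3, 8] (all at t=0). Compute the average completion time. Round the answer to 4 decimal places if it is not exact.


SJF order (ascending): [3, 3, 7, 8, 11]
Completion times:
  Job 1: burst=3, C=3
  Job 2: burst=3, C=6
  Job 3: burst=7, C=13
  Job 4: burst=8, C=21
  Job 5: burst=11, C=32
Average completion = 75/5 = 15.0

15.0


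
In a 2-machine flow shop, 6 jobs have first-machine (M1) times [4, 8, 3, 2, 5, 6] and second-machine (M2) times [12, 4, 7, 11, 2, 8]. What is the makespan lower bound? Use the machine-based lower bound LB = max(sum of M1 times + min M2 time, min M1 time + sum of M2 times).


LB1 = sum(M1 times) + min(M2 times) = 28 + 2 = 30
LB2 = min(M1 times) + sum(M2 times) = 2 + 44 = 46
Lower bound = max(LB1, LB2) = max(30, 46) = 46

46


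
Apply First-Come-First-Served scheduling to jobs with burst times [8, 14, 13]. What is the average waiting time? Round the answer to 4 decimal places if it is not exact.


FCFS order (as given): [8, 14, 13]
Waiting times:
  Job 1: wait = 0
  Job 2: wait = 8
  Job 3: wait = 22
Sum of waiting times = 30
Average waiting time = 30/3 = 10.0

10.0


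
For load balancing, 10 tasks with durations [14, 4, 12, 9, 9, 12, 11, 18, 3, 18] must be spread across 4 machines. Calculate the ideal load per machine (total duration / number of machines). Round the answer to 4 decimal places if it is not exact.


Total processing time = 14 + 4 + 12 + 9 + 9 + 12 + 11 + 18 + 3 + 18 = 110
Number of machines = 4
Ideal balanced load = 110 / 4 = 27.5

27.5


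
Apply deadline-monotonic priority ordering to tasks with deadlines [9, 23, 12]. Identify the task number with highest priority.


Sort tasks by relative deadline (ascending):
  Task 1: deadline = 9
  Task 3: deadline = 12
  Task 2: deadline = 23
Priority order (highest first): [1, 3, 2]
Highest priority task = 1

1


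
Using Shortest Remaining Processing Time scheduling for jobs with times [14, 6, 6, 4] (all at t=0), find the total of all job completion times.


Since all jobs arrive at t=0, SRPT equals SPT ordering.
SPT order: [4, 6, 6, 14]
Completion times:
  Job 1: p=4, C=4
  Job 2: p=6, C=10
  Job 3: p=6, C=16
  Job 4: p=14, C=30
Total completion time = 4 + 10 + 16 + 30 = 60

60


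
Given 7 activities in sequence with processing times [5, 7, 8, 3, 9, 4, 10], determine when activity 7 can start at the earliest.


Activity 7 starts after activities 1 through 6 complete.
Predecessor durations: [5, 7, 8, 3, 9, 4]
ES = 5 + 7 + 8 + 3 + 9 + 4 = 36

36


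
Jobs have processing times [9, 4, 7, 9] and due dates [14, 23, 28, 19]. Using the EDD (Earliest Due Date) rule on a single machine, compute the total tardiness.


Sort by due date (EDD order): [(9, 14), (9, 19), (4, 23), (7, 28)]
Compute completion times and tardiness:
  Job 1: p=9, d=14, C=9, tardiness=max(0,9-14)=0
  Job 2: p=9, d=19, C=18, tardiness=max(0,18-19)=0
  Job 3: p=4, d=23, C=22, tardiness=max(0,22-23)=0
  Job 4: p=7, d=28, C=29, tardiness=max(0,29-28)=1
Total tardiness = 1

1


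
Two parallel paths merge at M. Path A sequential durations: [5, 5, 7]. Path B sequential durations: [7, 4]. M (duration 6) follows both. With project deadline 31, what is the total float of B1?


Forward pass: ES(B1) = sum of predecessors on chain B = 0
EF = ES + duration = 0 + 7 = 7
Backward pass: LF(M) = deadline = 31; LS(M) = 31 - 6 = 25
LF(B1) = LS(M) - sum(successors on chain B) = 25 - 4 = 21
LS = LF - duration = 21 - 7 = 14
Total float = LS - ES = 14 - 0 = 14

14


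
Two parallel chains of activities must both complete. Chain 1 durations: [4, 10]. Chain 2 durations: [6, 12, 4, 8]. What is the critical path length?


Path A total = 4 + 10 = 14
Path B total = 6 + 12 + 4 + 8 = 30
Critical path = longest path = max(14, 30) = 30

30


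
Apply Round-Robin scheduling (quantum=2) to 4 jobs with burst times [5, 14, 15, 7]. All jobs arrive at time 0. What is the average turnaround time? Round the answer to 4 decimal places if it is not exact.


Time quantum = 2
Execution trace:
  J1 runs 2 units, time = 2
  J2 runs 2 units, time = 4
  J3 runs 2 units, time = 6
  J4 runs 2 units, time = 8
  J1 runs 2 units, time = 10
  J2 runs 2 units, time = 12
  J3 runs 2 units, time = 14
  J4 runs 2 units, time = 16
  J1 runs 1 units, time = 17
  J2 runs 2 units, time = 19
  J3 runs 2 units, time = 21
  J4 runs 2 units, time = 23
  J2 runs 2 units, time = 25
  J3 runs 2 units, time = 27
  J4 runs 1 units, time = 28
  J2 runs 2 units, time = 30
  J3 runs 2 units, time = 32
  J2 runs 2 units, time = 34
  J3 runs 2 units, time = 36
  J2 runs 2 units, time = 38
  J3 runs 2 units, time = 40
  J3 runs 1 units, time = 41
Finish times: [17, 38, 41, 28]
Average turnaround = 124/4 = 31.0

31.0


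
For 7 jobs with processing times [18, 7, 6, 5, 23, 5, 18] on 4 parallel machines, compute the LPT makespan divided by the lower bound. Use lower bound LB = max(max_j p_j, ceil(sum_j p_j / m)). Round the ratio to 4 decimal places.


LPT order: [23, 18, 18, 7, 6, 5, 5]
Machine loads after assignment: [23, 23, 18, 18]
LPT makespan = 23
Lower bound = max(max_job, ceil(total/4)) = max(23, 21) = 23
Ratio = 23 / 23 = 1.0

1.0


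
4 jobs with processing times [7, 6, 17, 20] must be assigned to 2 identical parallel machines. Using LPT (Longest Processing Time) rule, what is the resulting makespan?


Sort jobs in decreasing order (LPT): [20, 17, 7, 6]
Assign each job to the least loaded machine:
  Machine 1: jobs [20, 6], load = 26
  Machine 2: jobs [17, 7], load = 24
Makespan = max load = 26

26


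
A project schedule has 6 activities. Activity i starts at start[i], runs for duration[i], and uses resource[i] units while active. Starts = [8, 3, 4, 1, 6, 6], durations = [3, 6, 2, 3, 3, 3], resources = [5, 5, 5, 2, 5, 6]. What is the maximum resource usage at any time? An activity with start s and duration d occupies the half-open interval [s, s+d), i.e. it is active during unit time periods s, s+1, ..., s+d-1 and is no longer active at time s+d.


Each activity i is active on [start_i, start_i + duration_i).
Compute total resource usage per time slot:
  t=0: active resources = [], total = 0
  t=1: active resources = [2], total = 2
  t=2: active resources = [2], total = 2
  t=3: active resources = [5, 2], total = 7
  t=4: active resources = [5, 5], total = 10
  t=5: active resources = [5, 5], total = 10
  t=6: active resources = [5, 5, 6], total = 16
  t=7: active resources = [5, 5, 6], total = 16
  t=8: active resources = [5, 5, 5, 6], total = 21
  t=9: active resources = [5], total = 5
  t=10: active resources = [5], total = 5
Peak resource demand = 21

21


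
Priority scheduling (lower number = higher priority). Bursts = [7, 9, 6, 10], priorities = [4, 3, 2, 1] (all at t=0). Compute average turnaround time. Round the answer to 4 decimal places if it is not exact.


Sort by priority (ascending = highest first):
Order: [(1, 10), (2, 6), (3, 9), (4, 7)]
Completion times:
  Priority 1, burst=10, C=10
  Priority 2, burst=6, C=16
  Priority 3, burst=9, C=25
  Priority 4, burst=7, C=32
Average turnaround = 83/4 = 20.75

20.75


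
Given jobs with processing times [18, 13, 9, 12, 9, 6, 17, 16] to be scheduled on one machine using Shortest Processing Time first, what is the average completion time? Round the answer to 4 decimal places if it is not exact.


Sort jobs by processing time (SPT order): [6, 9, 9, 12, 13, 16, 17, 18]
Compute completion times sequentially:
  Job 1: processing = 6, completes at 6
  Job 2: processing = 9, completes at 15
  Job 3: processing = 9, completes at 24
  Job 4: processing = 12, completes at 36
  Job 5: processing = 13, completes at 49
  Job 6: processing = 16, completes at 65
  Job 7: processing = 17, completes at 82
  Job 8: processing = 18, completes at 100
Sum of completion times = 377
Average completion time = 377/8 = 47.125

47.125


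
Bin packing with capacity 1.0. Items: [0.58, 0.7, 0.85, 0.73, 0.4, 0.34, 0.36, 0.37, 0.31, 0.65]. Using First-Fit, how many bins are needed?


Place items sequentially using First-Fit:
  Item 0.58 -> new Bin 1
  Item 0.7 -> new Bin 2
  Item 0.85 -> new Bin 3
  Item 0.73 -> new Bin 4
  Item 0.4 -> Bin 1 (now 0.98)
  Item 0.34 -> new Bin 5
  Item 0.36 -> Bin 5 (now 0.7)
  Item 0.37 -> new Bin 6
  Item 0.31 -> Bin 6 (now 0.68)
  Item 0.65 -> new Bin 7
Total bins used = 7

7


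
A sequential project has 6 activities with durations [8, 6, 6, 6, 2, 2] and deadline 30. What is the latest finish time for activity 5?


LF(activity 5) = deadline - sum of successor durations
Successors: activities 6 through 6 with durations [2]
Sum of successor durations = 2
LF = 30 - 2 = 28

28


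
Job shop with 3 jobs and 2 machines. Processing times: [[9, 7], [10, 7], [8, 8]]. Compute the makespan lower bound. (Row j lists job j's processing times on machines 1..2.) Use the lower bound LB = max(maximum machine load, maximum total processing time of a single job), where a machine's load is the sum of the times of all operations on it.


Machine loads:
  Machine 1: 9 + 10 + 8 = 27
  Machine 2: 7 + 7 + 8 = 22
Max machine load = 27
Job totals:
  Job 1: 16
  Job 2: 17
  Job 3: 16
Max job total = 17
Lower bound = max(27, 17) = 27

27


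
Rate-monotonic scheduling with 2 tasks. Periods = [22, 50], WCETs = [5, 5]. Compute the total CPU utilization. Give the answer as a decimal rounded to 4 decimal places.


Compute individual utilizations (exact fractions):
  Task 1: C/T = 5/22 (approx. 0.2273)
  Task 2: C/T = 5/50 = 1/10 (approx. 0.1)
Total utilization U = 5/22 + 1/10 = 18/55
Rounded to 4 decimal places: U = 0.3273
RM (Liu & Layland) bound for 2 tasks = 0.828427; compare with U = 18/55 (approx. 0.327273)
U <= bound, so schedulable by RM sufficient condition.

0.3273


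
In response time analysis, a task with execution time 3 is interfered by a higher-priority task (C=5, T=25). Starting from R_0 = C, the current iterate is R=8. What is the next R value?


R_next = C + ceil(R_prev / T_hp) * C_hp
ceil(8 / 25) = ceil(0.32) = 1
Interference = 1 * 5 = 5
R_next = 3 + 5 = 8
R_next = R_prev, so the iteration has converged (response time = 8).

8


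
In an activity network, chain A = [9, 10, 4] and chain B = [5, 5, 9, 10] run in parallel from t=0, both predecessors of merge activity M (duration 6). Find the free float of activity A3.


ES(A3) = sum of predecessors on chain A = 19
EF(A3) = ES + duration = 19 + 4 = 23
Successor of A3 is M. ES(M) = max(sum(A), sum(B)) = max(23, 29) = 29
Free float = ES(successor) - EF(current) = 29 - 23 = 6

6


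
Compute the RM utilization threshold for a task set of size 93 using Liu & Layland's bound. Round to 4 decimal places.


Compute 2^(1/93) = 1.0074810397
Subtract 1: 1.0074810397 - 1 = 0.0074810397
Multiply by n: 93 * 0.0074810397 = 0.6957366921
Round to 4 dp: 0.6957

0.6957


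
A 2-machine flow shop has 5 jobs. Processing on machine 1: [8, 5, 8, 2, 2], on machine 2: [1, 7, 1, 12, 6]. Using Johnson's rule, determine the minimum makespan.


Apply Johnson's rule:
  Group 1 (a <= b): [(4, 2, 12), (5, 2, 6), (2, 5, 7)]
  Group 2 (a > b): [(1, 8, 1), (3, 8, 1)]
Optimal job order: [4, 5, 2, 1, 3]
Schedule:
  Job 4: M1 done at 2, M2 done at 14
  Job 5: M1 done at 4, M2 done at 20
  Job 2: M1 done at 9, M2 done at 27
  Job 1: M1 done at 17, M2 done at 28
  Job 3: M1 done at 25, M2 done at 29
Makespan = 29

29


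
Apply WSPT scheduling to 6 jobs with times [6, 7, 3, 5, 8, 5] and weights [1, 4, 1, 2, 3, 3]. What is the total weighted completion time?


Compute p/w ratios and sort ascending (WSPT): [(5, 3), (7, 4), (5, 2), (8, 3), (3, 1), (6, 1)]
Compute weighted completion times:
  Job (p=5,w=3): C=5, w*C=3*5=15
  Job (p=7,w=4): C=12, w*C=4*12=48
  Job (p=5,w=2): C=17, w*C=2*17=34
  Job (p=8,w=3): C=25, w*C=3*25=75
  Job (p=3,w=1): C=28, w*C=1*28=28
  Job (p=6,w=1): C=34, w*C=1*34=34
Total weighted completion time = 234

234


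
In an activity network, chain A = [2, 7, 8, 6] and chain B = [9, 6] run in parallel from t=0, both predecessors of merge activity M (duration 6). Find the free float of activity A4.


ES(A4) = sum of predecessors on chain A = 17
EF(A4) = ES + duration = 17 + 6 = 23
Successor of A4 is M. ES(M) = max(sum(A), sum(B)) = max(23, 15) = 23
Free float = ES(successor) - EF(current) = 23 - 23 = 0

0


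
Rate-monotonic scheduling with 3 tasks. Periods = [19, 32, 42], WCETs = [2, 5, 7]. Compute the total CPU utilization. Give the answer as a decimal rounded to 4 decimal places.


Compute individual utilizations (exact fractions):
  Task 1: C/T = 2/19 (approx. 0.1053)
  Task 2: C/T = 5/32 (approx. 0.1563)
  Task 3: C/T = 7/42 = 1/6 (approx. 0.1667)
Total utilization U = 2/19 + 5/32 + 1/6 = 781/1824
Rounded to 4 decimal places: U = 0.4282
RM (Liu & Layland) bound for 3 tasks = 0.779763; compare with U = 781/1824 (approx. 0.428180)
U <= bound, so schedulable by RM sufficient condition.

0.4282


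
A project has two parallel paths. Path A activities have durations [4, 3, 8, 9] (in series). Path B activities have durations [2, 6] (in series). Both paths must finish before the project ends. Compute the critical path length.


Path A total = 4 + 3 + 8 + 9 = 24
Path B total = 2 + 6 = 8
Critical path = longest path = max(24, 8) = 24

24


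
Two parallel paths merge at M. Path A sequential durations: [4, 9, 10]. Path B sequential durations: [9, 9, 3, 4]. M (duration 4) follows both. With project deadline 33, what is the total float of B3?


Forward pass: ES(B3) = sum of predecessors on chain B = 18
EF = ES + duration = 18 + 3 = 21
Backward pass: LF(M) = deadline = 33; LS(M) = 33 - 4 = 29
LF(B3) = LS(M) - sum(successors on chain B) = 29 - 4 = 25
LS = LF - duration = 25 - 3 = 22
Total float = LS - ES = 22 - 18 = 4

4


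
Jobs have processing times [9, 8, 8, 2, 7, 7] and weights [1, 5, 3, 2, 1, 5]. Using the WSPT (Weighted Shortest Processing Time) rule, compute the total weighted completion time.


Compute p/w ratios and sort ascending (WSPT): [(2, 2), (7, 5), (8, 5), (8, 3), (7, 1), (9, 1)]
Compute weighted completion times:
  Job (p=2,w=2): C=2, w*C=2*2=4
  Job (p=7,w=5): C=9, w*C=5*9=45
  Job (p=8,w=5): C=17, w*C=5*17=85
  Job (p=8,w=3): C=25, w*C=3*25=75
  Job (p=7,w=1): C=32, w*C=1*32=32
  Job (p=9,w=1): C=41, w*C=1*41=41
Total weighted completion time = 282

282


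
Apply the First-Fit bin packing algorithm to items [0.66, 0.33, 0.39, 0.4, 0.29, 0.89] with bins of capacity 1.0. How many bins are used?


Place items sequentially using First-Fit:
  Item 0.66 -> new Bin 1
  Item 0.33 -> Bin 1 (now 0.99)
  Item 0.39 -> new Bin 2
  Item 0.4 -> Bin 2 (now 0.79)
  Item 0.29 -> new Bin 3
  Item 0.89 -> new Bin 4
Total bins used = 4

4


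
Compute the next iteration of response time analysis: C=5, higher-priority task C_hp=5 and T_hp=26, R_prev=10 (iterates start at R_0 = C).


R_next = C + ceil(R_prev / T_hp) * C_hp
ceil(10 / 26) = ceil(0.3846) = 1
Interference = 1 * 5 = 5
R_next = 5 + 5 = 10
R_next = R_prev, so the iteration has converged (response time = 10).

10


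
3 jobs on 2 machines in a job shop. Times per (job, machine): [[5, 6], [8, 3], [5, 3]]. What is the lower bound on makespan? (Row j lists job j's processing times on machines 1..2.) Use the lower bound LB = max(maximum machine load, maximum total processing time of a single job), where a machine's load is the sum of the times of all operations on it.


Machine loads:
  Machine 1: 5 + 8 + 5 = 18
  Machine 2: 6 + 3 + 3 = 12
Max machine load = 18
Job totals:
  Job 1: 11
  Job 2: 11
  Job 3: 8
Max job total = 11
Lower bound = max(18, 11) = 18

18


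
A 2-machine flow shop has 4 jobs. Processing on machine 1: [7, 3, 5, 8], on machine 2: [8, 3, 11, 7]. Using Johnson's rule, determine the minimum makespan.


Apply Johnson's rule:
  Group 1 (a <= b): [(2, 3, 3), (3, 5, 11), (1, 7, 8)]
  Group 2 (a > b): [(4, 8, 7)]
Optimal job order: [2, 3, 1, 4]
Schedule:
  Job 2: M1 done at 3, M2 done at 6
  Job 3: M1 done at 8, M2 done at 19
  Job 1: M1 done at 15, M2 done at 27
  Job 4: M1 done at 23, M2 done at 34
Makespan = 34

34


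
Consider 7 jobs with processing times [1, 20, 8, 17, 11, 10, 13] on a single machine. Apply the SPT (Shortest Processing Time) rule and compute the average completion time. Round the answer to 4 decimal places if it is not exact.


Sort jobs by processing time (SPT order): [1, 8, 10, 11, 13, 17, 20]
Compute completion times sequentially:
  Job 1: processing = 1, completes at 1
  Job 2: processing = 8, completes at 9
  Job 3: processing = 10, completes at 19
  Job 4: processing = 11, completes at 30
  Job 5: processing = 13, completes at 43
  Job 6: processing = 17, completes at 60
  Job 7: processing = 20, completes at 80
Sum of completion times = 242
Average completion time = 242/7 = 34.5714

34.5714


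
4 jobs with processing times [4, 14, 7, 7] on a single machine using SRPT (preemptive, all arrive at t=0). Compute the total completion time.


Since all jobs arrive at t=0, SRPT equals SPT ordering.
SPT order: [4, 7, 7, 14]
Completion times:
  Job 1: p=4, C=4
  Job 2: p=7, C=11
  Job 3: p=7, C=18
  Job 4: p=14, C=32
Total completion time = 4 + 11 + 18 + 32 = 65

65


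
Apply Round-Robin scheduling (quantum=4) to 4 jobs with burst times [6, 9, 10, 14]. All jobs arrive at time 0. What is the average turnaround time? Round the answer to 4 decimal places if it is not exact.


Time quantum = 4
Execution trace:
  J1 runs 4 units, time = 4
  J2 runs 4 units, time = 8
  J3 runs 4 units, time = 12
  J4 runs 4 units, time = 16
  J1 runs 2 units, time = 18
  J2 runs 4 units, time = 22
  J3 runs 4 units, time = 26
  J4 runs 4 units, time = 30
  J2 runs 1 units, time = 31
  J3 runs 2 units, time = 33
  J4 runs 4 units, time = 37
  J4 runs 2 units, time = 39
Finish times: [18, 31, 33, 39]
Average turnaround = 121/4 = 30.25

30.25


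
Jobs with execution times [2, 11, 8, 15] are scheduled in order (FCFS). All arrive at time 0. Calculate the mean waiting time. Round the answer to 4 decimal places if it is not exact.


FCFS order (as given): [2, 11, 8, 15]
Waiting times:
  Job 1: wait = 0
  Job 2: wait = 2
  Job 3: wait = 13
  Job 4: wait = 21
Sum of waiting times = 36
Average waiting time = 36/4 = 9.0

9.0


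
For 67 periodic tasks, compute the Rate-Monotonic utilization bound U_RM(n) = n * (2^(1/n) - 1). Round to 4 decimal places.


Compute 2^(1/67) = 1.0103991798
Subtract 1: 1.0103991798 - 1 = 0.0103991798
Multiply by n: 67 * 0.0103991798 = 0.6967450466
Round to 4 dp: 0.6967

0.6967


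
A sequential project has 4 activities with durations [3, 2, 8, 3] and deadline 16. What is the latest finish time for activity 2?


LF(activity 2) = deadline - sum of successor durations
Successors: activities 3 through 4 with durations [8, 3]
Sum of successor durations = 11
LF = 16 - 11 = 5

5


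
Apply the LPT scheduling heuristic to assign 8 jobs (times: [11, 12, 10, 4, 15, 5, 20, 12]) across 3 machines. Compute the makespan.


Sort jobs in decreasing order (LPT): [20, 15, 12, 12, 11, 10, 5, 4]
Assign each job to the least loaded machine:
  Machine 1: jobs [20, 10], load = 30
  Machine 2: jobs [15, 11, 4], load = 30
  Machine 3: jobs [12, 12, 5], load = 29
Makespan = max load = 30

30


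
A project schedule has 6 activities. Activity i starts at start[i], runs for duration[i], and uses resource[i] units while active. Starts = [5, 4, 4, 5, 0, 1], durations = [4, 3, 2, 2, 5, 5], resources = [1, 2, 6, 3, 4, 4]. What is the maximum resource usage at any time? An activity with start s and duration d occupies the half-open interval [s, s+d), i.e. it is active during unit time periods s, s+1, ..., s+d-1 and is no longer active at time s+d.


Each activity i is active on [start_i, start_i + duration_i).
Compute total resource usage per time slot:
  t=0: active resources = [4], total = 4
  t=1: active resources = [4, 4], total = 8
  t=2: active resources = [4, 4], total = 8
  t=3: active resources = [4, 4], total = 8
  t=4: active resources = [2, 6, 4, 4], total = 16
  t=5: active resources = [1, 2, 6, 3, 4], total = 16
  t=6: active resources = [1, 2, 3], total = 6
  t=7: active resources = [1], total = 1
  t=8: active resources = [1], total = 1
Peak resource demand = 16

16


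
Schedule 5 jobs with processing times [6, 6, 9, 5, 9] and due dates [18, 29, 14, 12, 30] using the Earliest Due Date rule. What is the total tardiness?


Sort by due date (EDD order): [(5, 12), (9, 14), (6, 18), (6, 29), (9, 30)]
Compute completion times and tardiness:
  Job 1: p=5, d=12, C=5, tardiness=max(0,5-12)=0
  Job 2: p=9, d=14, C=14, tardiness=max(0,14-14)=0
  Job 3: p=6, d=18, C=20, tardiness=max(0,20-18)=2
  Job 4: p=6, d=29, C=26, tardiness=max(0,26-29)=0
  Job 5: p=9, d=30, C=35, tardiness=max(0,35-30)=5
Total tardiness = 7

7


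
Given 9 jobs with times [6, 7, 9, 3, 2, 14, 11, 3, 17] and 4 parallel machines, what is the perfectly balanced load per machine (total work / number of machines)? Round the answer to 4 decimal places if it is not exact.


Total processing time = 6 + 7 + 9 + 3 + 2 + 14 + 11 + 3 + 17 = 72
Number of machines = 4
Ideal balanced load = 72 / 4 = 18.0

18.0


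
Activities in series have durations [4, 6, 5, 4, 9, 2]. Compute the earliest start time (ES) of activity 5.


Activity 5 starts after activities 1 through 4 complete.
Predecessor durations: [4, 6, 5, 4]
ES = 4 + 6 + 5 + 4 = 19

19


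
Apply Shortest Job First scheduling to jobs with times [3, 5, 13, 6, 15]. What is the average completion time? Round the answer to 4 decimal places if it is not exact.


SJF order (ascending): [3, 5, 6, 13, 15]
Completion times:
  Job 1: burst=3, C=3
  Job 2: burst=5, C=8
  Job 3: burst=6, C=14
  Job 4: burst=13, C=27
  Job 5: burst=15, C=42
Average completion = 94/5 = 18.8

18.8


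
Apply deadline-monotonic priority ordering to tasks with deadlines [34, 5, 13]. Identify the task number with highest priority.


Sort tasks by relative deadline (ascending):
  Task 2: deadline = 5
  Task 3: deadline = 13
  Task 1: deadline = 34
Priority order (highest first): [2, 3, 1]
Highest priority task = 2

2


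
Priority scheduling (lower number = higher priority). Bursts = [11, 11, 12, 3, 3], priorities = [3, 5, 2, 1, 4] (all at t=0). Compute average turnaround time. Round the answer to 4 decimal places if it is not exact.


Sort by priority (ascending = highest first):
Order: [(1, 3), (2, 12), (3, 11), (4, 3), (5, 11)]
Completion times:
  Priority 1, burst=3, C=3
  Priority 2, burst=12, C=15
  Priority 3, burst=11, C=26
  Priority 4, burst=3, C=29
  Priority 5, burst=11, C=40
Average turnaround = 113/5 = 22.6

22.6


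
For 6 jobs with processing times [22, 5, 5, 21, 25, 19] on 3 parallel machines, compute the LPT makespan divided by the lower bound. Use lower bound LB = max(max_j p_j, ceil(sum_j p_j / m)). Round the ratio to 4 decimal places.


LPT order: [25, 22, 21, 19, 5, 5]
Machine loads after assignment: [30, 27, 40]
LPT makespan = 40
Lower bound = max(max_job, ceil(total/3)) = max(25, 33) = 33
Ratio = 40 / 33 = 1.2121

1.2121


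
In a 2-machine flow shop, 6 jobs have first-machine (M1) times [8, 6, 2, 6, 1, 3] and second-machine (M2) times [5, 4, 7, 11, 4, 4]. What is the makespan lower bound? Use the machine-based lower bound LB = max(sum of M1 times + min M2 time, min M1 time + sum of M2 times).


LB1 = sum(M1 times) + min(M2 times) = 26 + 4 = 30
LB2 = min(M1 times) + sum(M2 times) = 1 + 35 = 36
Lower bound = max(LB1, LB2) = max(30, 36) = 36

36


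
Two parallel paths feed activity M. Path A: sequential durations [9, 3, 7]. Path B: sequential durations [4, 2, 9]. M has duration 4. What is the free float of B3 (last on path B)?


ES(B3) = sum of predecessors on chain B = 6
EF(B3) = ES + duration = 6 + 9 = 15
Successor of B3 is M. ES(M) = max(sum(A), sum(B)) = max(19, 15) = 19
Free float = ES(successor) - EF(current) = 19 - 15 = 4

4


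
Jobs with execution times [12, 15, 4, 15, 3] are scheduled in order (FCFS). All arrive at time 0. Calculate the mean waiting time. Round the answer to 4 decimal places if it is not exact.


FCFS order (as given): [12, 15, 4, 15, 3]
Waiting times:
  Job 1: wait = 0
  Job 2: wait = 12
  Job 3: wait = 27
  Job 4: wait = 31
  Job 5: wait = 46
Sum of waiting times = 116
Average waiting time = 116/5 = 23.2

23.2


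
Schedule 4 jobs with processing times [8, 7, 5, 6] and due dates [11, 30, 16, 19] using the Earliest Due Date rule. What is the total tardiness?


Sort by due date (EDD order): [(8, 11), (5, 16), (6, 19), (7, 30)]
Compute completion times and tardiness:
  Job 1: p=8, d=11, C=8, tardiness=max(0,8-11)=0
  Job 2: p=5, d=16, C=13, tardiness=max(0,13-16)=0
  Job 3: p=6, d=19, C=19, tardiness=max(0,19-19)=0
  Job 4: p=7, d=30, C=26, tardiness=max(0,26-30)=0
Total tardiness = 0

0


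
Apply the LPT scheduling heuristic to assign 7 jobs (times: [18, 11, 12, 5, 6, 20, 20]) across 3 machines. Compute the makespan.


Sort jobs in decreasing order (LPT): [20, 20, 18, 12, 11, 6, 5]
Assign each job to the least loaded machine:
  Machine 1: jobs [20, 11], load = 31
  Machine 2: jobs [20, 6, 5], load = 31
  Machine 3: jobs [18, 12], load = 30
Makespan = max load = 31

31


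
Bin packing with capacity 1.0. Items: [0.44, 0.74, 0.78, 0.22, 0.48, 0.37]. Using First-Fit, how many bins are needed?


Place items sequentially using First-Fit:
  Item 0.44 -> new Bin 1
  Item 0.74 -> new Bin 2
  Item 0.78 -> new Bin 3
  Item 0.22 -> Bin 1 (now 0.66)
  Item 0.48 -> new Bin 4
  Item 0.37 -> Bin 4 (now 0.85)
Total bins used = 4

4


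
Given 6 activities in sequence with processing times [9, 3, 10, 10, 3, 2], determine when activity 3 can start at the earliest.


Activity 3 starts after activities 1 through 2 complete.
Predecessor durations: [9, 3]
ES = 9 + 3 = 12

12


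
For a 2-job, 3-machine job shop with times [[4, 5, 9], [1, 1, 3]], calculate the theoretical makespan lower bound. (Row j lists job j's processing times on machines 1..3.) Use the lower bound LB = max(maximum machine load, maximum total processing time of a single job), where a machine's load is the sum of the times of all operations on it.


Machine loads:
  Machine 1: 4 + 1 = 5
  Machine 2: 5 + 1 = 6
  Machine 3: 9 + 3 = 12
Max machine load = 12
Job totals:
  Job 1: 18
  Job 2: 5
Max job total = 18
Lower bound = max(12, 18) = 18

18


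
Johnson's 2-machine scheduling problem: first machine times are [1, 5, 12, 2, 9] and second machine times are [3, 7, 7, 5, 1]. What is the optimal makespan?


Apply Johnson's rule:
  Group 1 (a <= b): [(1, 1, 3), (4, 2, 5), (2, 5, 7)]
  Group 2 (a > b): [(3, 12, 7), (5, 9, 1)]
Optimal job order: [1, 4, 2, 3, 5]
Schedule:
  Job 1: M1 done at 1, M2 done at 4
  Job 4: M1 done at 3, M2 done at 9
  Job 2: M1 done at 8, M2 done at 16
  Job 3: M1 done at 20, M2 done at 27
  Job 5: M1 done at 29, M2 done at 30
Makespan = 30

30


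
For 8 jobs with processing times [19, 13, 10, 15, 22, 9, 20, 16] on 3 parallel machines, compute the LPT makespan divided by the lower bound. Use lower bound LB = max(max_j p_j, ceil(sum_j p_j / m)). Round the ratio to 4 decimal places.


LPT order: [22, 20, 19, 16, 15, 13, 10, 9]
Machine loads after assignment: [45, 44, 35]
LPT makespan = 45
Lower bound = max(max_job, ceil(total/3)) = max(22, 42) = 42
Ratio = 45 / 42 = 1.0714

1.0714


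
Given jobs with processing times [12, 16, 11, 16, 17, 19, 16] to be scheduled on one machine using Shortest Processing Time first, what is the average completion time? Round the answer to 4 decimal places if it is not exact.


Sort jobs by processing time (SPT order): [11, 12, 16, 16, 16, 17, 19]
Compute completion times sequentially:
  Job 1: processing = 11, completes at 11
  Job 2: processing = 12, completes at 23
  Job 3: processing = 16, completes at 39
  Job 4: processing = 16, completes at 55
  Job 5: processing = 16, completes at 71
  Job 6: processing = 17, completes at 88
  Job 7: processing = 19, completes at 107
Sum of completion times = 394
Average completion time = 394/7 = 56.2857

56.2857


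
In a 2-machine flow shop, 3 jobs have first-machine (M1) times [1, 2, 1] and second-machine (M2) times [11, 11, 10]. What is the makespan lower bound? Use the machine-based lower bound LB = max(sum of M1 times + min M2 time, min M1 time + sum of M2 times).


LB1 = sum(M1 times) + min(M2 times) = 4 + 10 = 14
LB2 = min(M1 times) + sum(M2 times) = 1 + 32 = 33
Lower bound = max(LB1, LB2) = max(14, 33) = 33

33


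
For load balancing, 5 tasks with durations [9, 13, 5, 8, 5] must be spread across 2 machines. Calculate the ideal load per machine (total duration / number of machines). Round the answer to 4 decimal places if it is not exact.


Total processing time = 9 + 13 + 5 + 8 + 5 = 40
Number of machines = 2
Ideal balanced load = 40 / 2 = 20.0

20.0


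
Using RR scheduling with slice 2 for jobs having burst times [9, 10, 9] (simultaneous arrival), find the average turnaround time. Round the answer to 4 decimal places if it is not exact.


Time quantum = 2
Execution trace:
  J1 runs 2 units, time = 2
  J2 runs 2 units, time = 4
  J3 runs 2 units, time = 6
  J1 runs 2 units, time = 8
  J2 runs 2 units, time = 10
  J3 runs 2 units, time = 12
  J1 runs 2 units, time = 14
  J2 runs 2 units, time = 16
  J3 runs 2 units, time = 18
  J1 runs 2 units, time = 20
  J2 runs 2 units, time = 22
  J3 runs 2 units, time = 24
  J1 runs 1 units, time = 25
  J2 runs 2 units, time = 27
  J3 runs 1 units, time = 28
Finish times: [25, 27, 28]
Average turnaround = 80/3 = 26.6667

26.6667


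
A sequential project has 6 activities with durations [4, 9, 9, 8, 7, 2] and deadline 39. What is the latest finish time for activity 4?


LF(activity 4) = deadline - sum of successor durations
Successors: activities 5 through 6 with durations [7, 2]
Sum of successor durations = 9
LF = 39 - 9 = 30

30


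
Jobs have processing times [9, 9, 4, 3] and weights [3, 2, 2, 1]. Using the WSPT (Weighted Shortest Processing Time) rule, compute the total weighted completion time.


Compute p/w ratios and sort ascending (WSPT): [(4, 2), (9, 3), (3, 1), (9, 2)]
Compute weighted completion times:
  Job (p=4,w=2): C=4, w*C=2*4=8
  Job (p=9,w=3): C=13, w*C=3*13=39
  Job (p=3,w=1): C=16, w*C=1*16=16
  Job (p=9,w=2): C=25, w*C=2*25=50
Total weighted completion time = 113

113


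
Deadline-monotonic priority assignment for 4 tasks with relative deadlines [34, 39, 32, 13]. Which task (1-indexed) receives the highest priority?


Sort tasks by relative deadline (ascending):
  Task 4: deadline = 13
  Task 3: deadline = 32
  Task 1: deadline = 34
  Task 2: deadline = 39
Priority order (highest first): [4, 3, 1, 2]
Highest priority task = 4

4


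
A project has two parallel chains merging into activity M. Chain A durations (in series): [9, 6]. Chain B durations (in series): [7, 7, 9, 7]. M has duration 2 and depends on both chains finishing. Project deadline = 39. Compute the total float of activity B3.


Forward pass: ES(B3) = sum of predecessors on chain B = 14
EF = ES + duration = 14 + 9 = 23
Backward pass: LF(M) = deadline = 39; LS(M) = 39 - 2 = 37
LF(B3) = LS(M) - sum(successors on chain B) = 37 - 7 = 30
LS = LF - duration = 30 - 9 = 21
Total float = LS - ES = 21 - 14 = 7

7


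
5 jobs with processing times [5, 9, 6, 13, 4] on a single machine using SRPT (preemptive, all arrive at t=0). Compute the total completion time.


Since all jobs arrive at t=0, SRPT equals SPT ordering.
SPT order: [4, 5, 6, 9, 13]
Completion times:
  Job 1: p=4, C=4
  Job 2: p=5, C=9
  Job 3: p=6, C=15
  Job 4: p=9, C=24
  Job 5: p=13, C=37
Total completion time = 4 + 9 + 15 + 24 + 37 = 89

89


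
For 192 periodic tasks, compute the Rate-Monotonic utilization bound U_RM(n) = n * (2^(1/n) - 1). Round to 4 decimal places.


Compute 2^(1/192) = 1.0036166660
Subtract 1: 1.0036166660 - 1 = 0.0036166660
Multiply by n: 192 * 0.0036166660 = 0.6943998720
Round to 4 dp: 0.6944

0.6944


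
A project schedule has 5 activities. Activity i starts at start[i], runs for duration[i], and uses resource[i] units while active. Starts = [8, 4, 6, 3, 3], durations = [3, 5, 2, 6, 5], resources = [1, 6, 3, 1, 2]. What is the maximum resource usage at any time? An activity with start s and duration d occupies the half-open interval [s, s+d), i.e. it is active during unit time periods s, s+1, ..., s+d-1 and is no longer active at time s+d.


Each activity i is active on [start_i, start_i + duration_i).
Compute total resource usage per time slot:
  t=0: active resources = [], total = 0
  t=1: active resources = [], total = 0
  t=2: active resources = [], total = 0
  t=3: active resources = [1, 2], total = 3
  t=4: active resources = [6, 1, 2], total = 9
  t=5: active resources = [6, 1, 2], total = 9
  t=6: active resources = [6, 3, 1, 2], total = 12
  t=7: active resources = [6, 3, 1, 2], total = 12
  t=8: active resources = [1, 6, 1], total = 8
  t=9: active resources = [1], total = 1
  t=10: active resources = [1], total = 1
Peak resource demand = 12

12


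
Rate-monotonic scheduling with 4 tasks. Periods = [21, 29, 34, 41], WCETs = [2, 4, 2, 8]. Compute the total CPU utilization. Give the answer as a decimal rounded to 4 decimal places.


Compute individual utilizations (exact fractions):
  Task 1: C/T = 2/21 (approx. 0.0952)
  Task 2: C/T = 4/29 (approx. 0.1379)
  Task 3: C/T = 2/34 = 1/17 (approx. 0.0588)
  Task 4: C/T = 8/41 (approx. 0.1951)
Total utilization U = 2/21 + 4/29 + 1/17 + 8/41 = 206767/424473
Rounded to 4 decimal places: U = 0.4871
RM (Liu & Layland) bound for 4 tasks = 0.756828; compare with U = 206767/424473 (approx. 0.487115)
U <= bound, so schedulable by RM sufficient condition.

0.4871


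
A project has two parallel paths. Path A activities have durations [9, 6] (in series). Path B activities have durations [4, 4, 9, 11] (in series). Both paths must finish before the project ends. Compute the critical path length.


Path A total = 9 + 6 = 15
Path B total = 4 + 4 + 9 + 11 = 28
Critical path = longest path = max(15, 28) = 28

28


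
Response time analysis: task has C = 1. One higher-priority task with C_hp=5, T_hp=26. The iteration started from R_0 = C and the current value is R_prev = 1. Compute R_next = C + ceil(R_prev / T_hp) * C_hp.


R_next = C + ceil(R_prev / T_hp) * C_hp
ceil(1 / 26) = ceil(0.0385) = 1
Interference = 1 * 5 = 5
R_next = 1 + 5 = 6

6


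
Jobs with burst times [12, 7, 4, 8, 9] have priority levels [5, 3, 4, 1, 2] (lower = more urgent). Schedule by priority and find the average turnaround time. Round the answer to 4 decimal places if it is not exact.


Sort by priority (ascending = highest first):
Order: [(1, 8), (2, 9), (3, 7), (4, 4), (5, 12)]
Completion times:
  Priority 1, burst=8, C=8
  Priority 2, burst=9, C=17
  Priority 3, burst=7, C=24
  Priority 4, burst=4, C=28
  Priority 5, burst=12, C=40
Average turnaround = 117/5 = 23.4

23.4


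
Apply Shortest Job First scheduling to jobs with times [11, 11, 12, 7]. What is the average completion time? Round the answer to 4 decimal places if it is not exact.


SJF order (ascending): [7, 11, 11, 12]
Completion times:
  Job 1: burst=7, C=7
  Job 2: burst=11, C=18
  Job 3: burst=11, C=29
  Job 4: burst=12, C=41
Average completion = 95/4 = 23.75

23.75


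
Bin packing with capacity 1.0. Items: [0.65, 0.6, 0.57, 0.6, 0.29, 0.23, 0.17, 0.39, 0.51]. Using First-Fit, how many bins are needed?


Place items sequentially using First-Fit:
  Item 0.65 -> new Bin 1
  Item 0.6 -> new Bin 2
  Item 0.57 -> new Bin 3
  Item 0.6 -> new Bin 4
  Item 0.29 -> Bin 1 (now 0.94)
  Item 0.23 -> Bin 2 (now 0.83)
  Item 0.17 -> Bin 2 (now 1.0)
  Item 0.39 -> Bin 3 (now 0.96)
  Item 0.51 -> new Bin 5
Total bins used = 5

5


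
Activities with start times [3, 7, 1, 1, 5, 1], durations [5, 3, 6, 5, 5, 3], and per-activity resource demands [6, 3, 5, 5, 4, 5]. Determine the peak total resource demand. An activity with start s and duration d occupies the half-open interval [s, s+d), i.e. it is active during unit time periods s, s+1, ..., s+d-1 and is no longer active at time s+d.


Each activity i is active on [start_i, start_i + duration_i).
Compute total resource usage per time slot:
  t=0: active resources = [], total = 0
  t=1: active resources = [5, 5, 5], total = 15
  t=2: active resources = [5, 5, 5], total = 15
  t=3: active resources = [6, 5, 5, 5], total = 21
  t=4: active resources = [6, 5, 5], total = 16
  t=5: active resources = [6, 5, 5, 4], total = 20
  t=6: active resources = [6, 5, 4], total = 15
  t=7: active resources = [6, 3, 4], total = 13
  t=8: active resources = [3, 4], total = 7
  t=9: active resources = [3, 4], total = 7
Peak resource demand = 21

21


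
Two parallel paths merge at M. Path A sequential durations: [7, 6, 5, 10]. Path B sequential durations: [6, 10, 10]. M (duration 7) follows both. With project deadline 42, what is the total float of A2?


Forward pass: ES(A2) = sum of predecessors on chain A = 7
EF = ES + duration = 7 + 6 = 13
Backward pass: LF(M) = deadline = 42; LS(M) = 42 - 7 = 35
LF(A2) = LS(M) - sum(successors on chain A) = 35 - 15 = 20
LS = LF - duration = 20 - 6 = 14
Total float = LS - ES = 14 - 7 = 7

7


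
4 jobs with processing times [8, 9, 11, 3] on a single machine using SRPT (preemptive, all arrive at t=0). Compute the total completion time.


Since all jobs arrive at t=0, SRPT equals SPT ordering.
SPT order: [3, 8, 9, 11]
Completion times:
  Job 1: p=3, C=3
  Job 2: p=8, C=11
  Job 3: p=9, C=20
  Job 4: p=11, C=31
Total completion time = 3 + 11 + 20 + 31 = 65

65


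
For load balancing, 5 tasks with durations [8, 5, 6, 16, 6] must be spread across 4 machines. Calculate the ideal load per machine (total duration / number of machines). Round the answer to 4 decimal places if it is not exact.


Total processing time = 8 + 5 + 6 + 16 + 6 = 41
Number of machines = 4
Ideal balanced load = 41 / 4 = 10.25

10.25


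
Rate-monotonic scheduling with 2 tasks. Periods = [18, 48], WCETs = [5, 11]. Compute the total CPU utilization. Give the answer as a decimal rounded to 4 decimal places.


Compute individual utilizations (exact fractions):
  Task 1: C/T = 5/18 (approx. 0.2778)
  Task 2: C/T = 11/48 (approx. 0.2292)
Total utilization U = 5/18 + 11/48 = 73/144
Rounded to 4 decimal places: U = 0.5069
RM (Liu & Layland) bound for 2 tasks = 0.828427; compare with U = 73/144 (approx. 0.506944)
U <= bound, so schedulable by RM sufficient condition.

0.5069


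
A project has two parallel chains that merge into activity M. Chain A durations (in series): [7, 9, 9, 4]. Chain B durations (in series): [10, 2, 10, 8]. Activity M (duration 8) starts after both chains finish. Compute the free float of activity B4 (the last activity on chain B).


ES(B4) = sum of predecessors on chain B = 22
EF(B4) = ES + duration = 22 + 8 = 30
Successor of B4 is M. ES(M) = max(sum(A), sum(B)) = max(29, 30) = 30
Free float = ES(successor) - EF(current) = 30 - 30 = 0

0


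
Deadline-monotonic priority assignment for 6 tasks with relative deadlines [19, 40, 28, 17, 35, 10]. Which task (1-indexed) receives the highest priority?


Sort tasks by relative deadline (ascending):
  Task 6: deadline = 10
  Task 4: deadline = 17
  Task 1: deadline = 19
  Task 3: deadline = 28
  Task 5: deadline = 35
  Task 2: deadline = 40
Priority order (highest first): [6, 4, 1, 3, 5, 2]
Highest priority task = 6

6


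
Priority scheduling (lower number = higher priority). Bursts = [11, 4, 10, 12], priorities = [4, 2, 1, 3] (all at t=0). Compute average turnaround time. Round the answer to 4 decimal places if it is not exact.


Sort by priority (ascending = highest first):
Order: [(1, 10), (2, 4), (3, 12), (4, 11)]
Completion times:
  Priority 1, burst=10, C=10
  Priority 2, burst=4, C=14
  Priority 3, burst=12, C=26
  Priority 4, burst=11, C=37
Average turnaround = 87/4 = 21.75

21.75


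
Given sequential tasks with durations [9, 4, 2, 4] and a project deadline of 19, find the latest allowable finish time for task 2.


LF(activity 2) = deadline - sum of successor durations
Successors: activities 3 through 4 with durations [2, 4]
Sum of successor durations = 6
LF = 19 - 6 = 13

13
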